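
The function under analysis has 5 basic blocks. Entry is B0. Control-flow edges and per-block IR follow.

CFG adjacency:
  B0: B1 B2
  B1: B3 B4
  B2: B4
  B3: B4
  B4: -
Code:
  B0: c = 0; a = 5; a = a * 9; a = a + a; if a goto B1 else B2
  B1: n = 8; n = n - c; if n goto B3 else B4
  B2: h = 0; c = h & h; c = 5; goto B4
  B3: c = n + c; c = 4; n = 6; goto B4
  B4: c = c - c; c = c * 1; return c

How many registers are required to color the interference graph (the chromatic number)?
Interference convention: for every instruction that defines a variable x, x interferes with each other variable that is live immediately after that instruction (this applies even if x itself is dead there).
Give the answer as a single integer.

Answer: 2

Derivation:
Block summaries:
  B0: def={a,c} ue=∅
  B1: def={n} ue={c}
  B2: def={c,h} ue=∅
  B3: def={c,n} ue={c,n}
  B4: def={c} ue={c}

Backward fixpoint:
  B0 li=∅ lo={c}
  B1 li={c} lo={c,n}
  B2 li=∅ lo={c}
  B3 li={c,n} lo={c}
  B4 li={c} lo=∅

Interference:
  a: {c}
  c: {a,n}
  h: ∅
  n: {c}

Colouring:
  lower bound: {a,c} mutually conflict ⇒ χ ≥ 2
  assign a→r1 c→r0 h→r0 n→r1 — no edge inside a register ⇒ χ ≤ 2
  χ = 2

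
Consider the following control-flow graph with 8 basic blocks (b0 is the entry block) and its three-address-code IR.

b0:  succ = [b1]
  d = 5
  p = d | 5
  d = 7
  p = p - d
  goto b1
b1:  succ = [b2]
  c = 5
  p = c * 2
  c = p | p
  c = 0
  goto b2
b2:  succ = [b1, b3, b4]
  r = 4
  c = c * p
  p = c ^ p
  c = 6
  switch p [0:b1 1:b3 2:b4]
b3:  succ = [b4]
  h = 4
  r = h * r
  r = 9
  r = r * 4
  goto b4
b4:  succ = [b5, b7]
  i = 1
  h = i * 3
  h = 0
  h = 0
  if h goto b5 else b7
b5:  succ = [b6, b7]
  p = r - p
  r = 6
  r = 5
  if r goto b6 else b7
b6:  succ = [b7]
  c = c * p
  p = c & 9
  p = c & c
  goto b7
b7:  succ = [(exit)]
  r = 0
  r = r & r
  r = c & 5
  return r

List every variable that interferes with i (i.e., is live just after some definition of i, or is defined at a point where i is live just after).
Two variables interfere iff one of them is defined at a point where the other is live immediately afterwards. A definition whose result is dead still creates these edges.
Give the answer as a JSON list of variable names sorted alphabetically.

Answer: ["c", "p", "r"]

Working:
Block summaries:
  b0 def {d,p} use ∅
  b1 def {c,p} use ∅
  b2 def {c,p,r} use {c,p}
  b3 def {h,r} use {r}
  b4 def {h,i} use ∅
  b5 def {p,r} use {p,r}
  b6 def {c,p} use {c,p}
  b7 def {r} use {c}

Live sets:
  b0 li=∅ lo=∅
  b1 li=∅ lo={c,p}
  b2 li={c,p} lo={c,p,r}
  b3 li={c,p,r} lo={c,p,r}
  b4 li={c,p,r} lo={c,p,r}
  b5 li={c,p,r} lo={c,p}
  b6 li={c,p} lo={c}
  b7 li={c} lo=∅

Conflict graph:
  c↔{h,i,p,r}
  d↔{p}
  h↔{c,p,r}
  i↔{c,p,r}
  p↔{c,d,h,i,r}
  r↔{c,h,i,p}

N(i) = ["c", "p", "r"]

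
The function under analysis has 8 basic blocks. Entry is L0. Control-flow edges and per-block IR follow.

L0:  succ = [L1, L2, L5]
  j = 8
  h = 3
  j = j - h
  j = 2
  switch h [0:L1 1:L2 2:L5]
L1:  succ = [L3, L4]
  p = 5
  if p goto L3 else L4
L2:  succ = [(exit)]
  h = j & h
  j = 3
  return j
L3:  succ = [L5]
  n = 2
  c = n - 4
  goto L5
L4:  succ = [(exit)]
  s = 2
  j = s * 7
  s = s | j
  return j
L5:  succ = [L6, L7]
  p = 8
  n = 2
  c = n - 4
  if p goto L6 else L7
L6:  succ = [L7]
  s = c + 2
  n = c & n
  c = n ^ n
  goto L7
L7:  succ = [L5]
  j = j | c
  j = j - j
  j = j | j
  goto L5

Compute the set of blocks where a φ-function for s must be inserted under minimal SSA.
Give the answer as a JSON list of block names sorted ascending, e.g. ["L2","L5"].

Answer: ["L5", "L7"]

Analysis:
idom tree: L1←L0 L2←L0 L3←L1 L4←L1 L5←L0 L6←L5 L7←L5
Dom at joins:
  L5: preds {L0,L3,L7}: {L0} ∩ {L0,L1,L3} ∩ {L0,L5,L7} = {L0}; idom=L0
  L7: preds {L5,L6}: {L0,L5} ∩ {L0,L5,L6} = {L0,L5}; idom=L5

Frontier:
  join L5 pred L0: · stop@L0
  join L5 pred L3: L3→L1 stop@L0
  join L5 pred L7: L7→L5 stop@L0
  join L7 pred L5: · stop@L5
  join L7 pred L6: L6 stop@L5
  L0: DF=∅
  L1: DF={L5}
  L2: DF=∅
  L3: DF={L5}
  L4: DF=∅
  L5: DF={L5}
  L6: DF={L7}
  L7: DF={L5}

φ for s: defs {L4,L6}
  DF⁺ = {L5,L7}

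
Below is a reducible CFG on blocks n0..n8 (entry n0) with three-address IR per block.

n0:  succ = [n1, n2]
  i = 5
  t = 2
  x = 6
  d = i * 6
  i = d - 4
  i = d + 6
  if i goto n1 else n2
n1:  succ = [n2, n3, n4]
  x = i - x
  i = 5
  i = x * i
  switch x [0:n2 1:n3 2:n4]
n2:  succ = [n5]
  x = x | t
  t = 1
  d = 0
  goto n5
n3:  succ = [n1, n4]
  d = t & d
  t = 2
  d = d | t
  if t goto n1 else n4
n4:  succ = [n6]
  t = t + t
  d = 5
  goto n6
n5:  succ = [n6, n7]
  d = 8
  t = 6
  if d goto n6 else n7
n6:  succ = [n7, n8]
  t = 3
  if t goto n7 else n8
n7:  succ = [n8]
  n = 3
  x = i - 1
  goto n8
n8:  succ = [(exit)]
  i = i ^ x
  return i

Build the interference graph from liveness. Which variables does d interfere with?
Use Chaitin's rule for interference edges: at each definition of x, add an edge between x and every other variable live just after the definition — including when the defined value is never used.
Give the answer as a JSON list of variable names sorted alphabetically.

Per-block:
  n0 def {d,i,t,x} use ∅
  n1 def {i,x} use {i,x}
  n2 def {d,t,x} use {t,x}
  n3 def {d,t} use {d,t}
  n4 def {d,t} use {t}
  n5 def {d,t} use ∅
  n6 def {t} use ∅
  n7 def {n,x} use {i}
  n8 def {i} use {i,x}

Backward fixpoint:
  live n0: ∅→{d,i,t,x}
  live n1: {d,i,t,x}→{d,i,t,x}
  live n2: {i,t,x}→{i,x}
  live n3: {d,i,t,x}→{d,i,t,x}
  live n4: {i,t,x}→{i,x}
  live n5: {i,x}→{i,x}
  live n6: {i,x}→{i,x}
  live n7: {i}→{i,x}
  live n8: {i,x}→∅

Interference:
  d↔{i,t,x}
  i↔{d,n,t,x}
  n↔{i}
  t↔{d,i,x}
  x↔{d,i,t}

N(d) = ["i", "t", "x"]

Answer: ["i", "t", "x"]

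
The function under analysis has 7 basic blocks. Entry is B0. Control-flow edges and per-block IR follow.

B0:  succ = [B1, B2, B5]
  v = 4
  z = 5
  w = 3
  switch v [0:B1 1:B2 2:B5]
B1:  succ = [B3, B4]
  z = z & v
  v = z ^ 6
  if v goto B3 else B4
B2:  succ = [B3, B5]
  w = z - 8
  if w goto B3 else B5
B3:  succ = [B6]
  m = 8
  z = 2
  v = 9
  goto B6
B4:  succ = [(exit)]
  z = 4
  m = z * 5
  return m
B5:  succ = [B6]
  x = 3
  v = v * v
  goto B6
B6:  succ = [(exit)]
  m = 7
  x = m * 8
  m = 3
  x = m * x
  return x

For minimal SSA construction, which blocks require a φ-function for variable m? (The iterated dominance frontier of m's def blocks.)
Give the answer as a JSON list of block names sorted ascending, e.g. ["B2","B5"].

Answer: ["B6"]

Analysis:
idom tree: B1←B0 B2←B0 B3←B0 B4←B1 B5←B0 B6←B0
Dom at joins:
  B3: preds {B1,B2}: {B0,B1} ∩ {B0,B2} = {B0}; idom=B0
  B5: preds {B0,B2}: {B0} ∩ {B0,B2} = {B0}; idom=B0
  B6: preds {B3,B5}: {B0,B3} ∩ {B0,B5} = {B0}; idom=B0

DF walk-up:
  B3←B1: walk B1 to B0
  B3←B2: walk B2 to B0
  B5←B0: walk · to B0
  B5←B2: walk B2 to B0
  B6←B3: walk B3 to B0
  B6←B5: walk B5 to B0
  B0: DF=∅
  B1: DF={B3}
  B2: DF={B3,B5}
  B3: DF={B6}
  B4: DF=∅
  B5: DF={B6}
  B6: DF=∅

φ for m: defs {B3,B4,B6}
  DF⁺ = {B6}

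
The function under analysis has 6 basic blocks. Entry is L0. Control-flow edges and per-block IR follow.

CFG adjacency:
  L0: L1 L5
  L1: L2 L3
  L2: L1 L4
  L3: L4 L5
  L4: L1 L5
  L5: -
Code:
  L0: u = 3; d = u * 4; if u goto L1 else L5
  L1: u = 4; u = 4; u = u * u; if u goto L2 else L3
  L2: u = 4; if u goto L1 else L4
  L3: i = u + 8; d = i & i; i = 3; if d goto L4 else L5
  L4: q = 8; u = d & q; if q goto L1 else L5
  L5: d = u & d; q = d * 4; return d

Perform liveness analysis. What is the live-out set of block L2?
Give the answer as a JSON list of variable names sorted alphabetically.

Answer: ["d"]

Derivation:
Block summaries:
  L0 def {d,u} use ∅
  L1 def {u} use ∅
  L2 def {u} use ∅
  L3 def {d,i} use {u}
  L4 def {q,u} use {d}
  L5 def {d,q} use {d,u}

Liveness:
  L0: in=∅ out={d,u}
  L1: in={d} out={d,u}
  L2: in={d} out={d}
  L3: in={u} out={d,u}
  L4: in={d} out={d,u}
  L5: in={d,u} out=∅

live-out(L2) = ["d"]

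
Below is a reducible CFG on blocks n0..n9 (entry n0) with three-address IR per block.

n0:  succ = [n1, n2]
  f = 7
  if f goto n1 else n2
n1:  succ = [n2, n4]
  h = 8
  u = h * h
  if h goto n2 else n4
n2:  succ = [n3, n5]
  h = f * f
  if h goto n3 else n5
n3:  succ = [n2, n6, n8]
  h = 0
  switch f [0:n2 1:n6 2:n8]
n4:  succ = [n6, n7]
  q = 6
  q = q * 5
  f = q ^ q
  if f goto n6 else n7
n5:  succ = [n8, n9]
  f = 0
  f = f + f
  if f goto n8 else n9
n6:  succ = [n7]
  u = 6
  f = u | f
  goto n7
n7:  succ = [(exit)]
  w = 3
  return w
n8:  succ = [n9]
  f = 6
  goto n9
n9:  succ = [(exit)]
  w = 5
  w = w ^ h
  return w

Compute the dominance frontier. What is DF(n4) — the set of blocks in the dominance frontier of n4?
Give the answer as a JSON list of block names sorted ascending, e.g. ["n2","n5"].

Answer: ["n6", "n7"]

Derivation:
idom tree: n1←n0 n2←n0 n3←n2 n4←n1 n5←n2 n6←n0 n7←n0 n8←n2 n9←n2
Join-block Dom:
  n2: preds {n0,n1,n3}: {n0} ∩ {n0,n1} ∩ {n0,n2,n3} = {n0}; idom=n0
  n6: preds {n3,n4}: {n0,n2,n3} ∩ {n0,n1,n4} = {n0}; idom=n0
  n7: preds {n4,n6}: {n0,n1,n4} ∩ {n0,n6} = {n0}; idom=n0
  n8: preds {n3,n5}: {n0,n2,n3} ∩ {n0,n2,n5} = {n0,n2}; idom=n2
  n9: preds {n5,n8}: {n0,n2,n5} ∩ {n0,n2,n8} = {n0,n2}; idom=n2

DF derivation:
  join n2 pred n0: · stop@n0
  join n2 pred n1: n1 stop@n0
  join n2 pred n3: n3→n2 stop@n0
  join n6 pred n3: n3→n2 stop@n0
  join n6 pred n4: n4→n1 stop@n0
  join n7 pred n4: n4→n1 stop@n0
  join n7 pred n6: n6 stop@n0
  join n8 pred n3: n3 stop@n2
  join n8 pred n5: n5 stop@n2
  join n9 pred n5: n5 stop@n2
  join n9 pred n8: n8 stop@n2
  n0: DF=∅
  n1: DF={n2,n6,n7}
  n2: DF={n2,n6}
  n3: DF={n2,n6,n8}
  n4: DF={n6,n7}
  n5: DF={n8,n9}
  n6: DF={n7}
  n7: DF=∅
  n8: DF={n9}
  n9: DF=∅

DF(n4) = ["n6", "n7"]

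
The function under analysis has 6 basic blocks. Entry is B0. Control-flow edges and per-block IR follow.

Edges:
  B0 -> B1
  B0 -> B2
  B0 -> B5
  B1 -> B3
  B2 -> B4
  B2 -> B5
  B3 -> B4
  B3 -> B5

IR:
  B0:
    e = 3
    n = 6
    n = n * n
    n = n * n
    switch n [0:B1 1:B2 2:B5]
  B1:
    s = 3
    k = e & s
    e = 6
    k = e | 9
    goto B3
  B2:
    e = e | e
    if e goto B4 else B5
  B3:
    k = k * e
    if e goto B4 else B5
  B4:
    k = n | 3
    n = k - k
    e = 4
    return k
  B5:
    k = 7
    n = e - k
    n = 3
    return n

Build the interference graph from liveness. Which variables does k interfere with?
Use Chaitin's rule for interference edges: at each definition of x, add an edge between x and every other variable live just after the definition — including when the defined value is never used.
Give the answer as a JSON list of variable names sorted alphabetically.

Answer: ["e", "n"]

Working:
def/use:
  B0: {e,n} / ∅
  B1: {e,k,s} / {e}
  B2: {e} / {e}
  B3: {k} / {e,k}
  B4: {e,k,n} / {n}
  B5: {k,n} / {e}

Liveness:
  live B0: ∅→{e,n}
  live B1: {e,n}→{e,k,n}
  live B2: {e,n}→{e,n}
  live B3: {e,k,n}→{e,n}
  live B4: {n}→∅
  live B5: {e}→∅

Interfere edges:
  e: {k,n,s}
  k: {e,n}
  n: {e,k,s}
  s: {e,n}

N(k) = ["e", "n"]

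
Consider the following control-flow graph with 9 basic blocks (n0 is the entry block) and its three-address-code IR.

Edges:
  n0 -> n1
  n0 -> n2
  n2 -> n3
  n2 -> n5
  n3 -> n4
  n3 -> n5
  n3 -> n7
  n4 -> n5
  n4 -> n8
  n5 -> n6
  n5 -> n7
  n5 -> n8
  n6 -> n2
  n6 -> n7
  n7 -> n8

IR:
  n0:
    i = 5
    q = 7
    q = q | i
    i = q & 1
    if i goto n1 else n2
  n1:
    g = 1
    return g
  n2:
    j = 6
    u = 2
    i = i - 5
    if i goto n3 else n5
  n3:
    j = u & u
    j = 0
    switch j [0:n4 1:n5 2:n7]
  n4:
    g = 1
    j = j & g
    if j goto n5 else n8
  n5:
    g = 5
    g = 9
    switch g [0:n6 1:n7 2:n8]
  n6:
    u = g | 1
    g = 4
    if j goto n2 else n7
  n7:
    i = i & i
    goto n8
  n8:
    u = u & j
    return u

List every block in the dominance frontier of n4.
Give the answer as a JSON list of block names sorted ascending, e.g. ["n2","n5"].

idom tree: n1←n0 n2←n0 n3←n2 n4←n3 n5←n2 n6←n5 n7←n2 n8←n2
Join-block Dom:
  n2: preds {n0,n6}: {n0} ∩ {n0,n2,n5,n6} = {n0}; idom=n0
  n5: preds {n2,n3,n4}: {n0,n2} ∩ {n0,n2,n3} ∩ {n0,n2,n3,n4} = {n0,n2}; idom=n2
  n7: preds {n3,n5,n6}: {n0,n2,n3} ∩ {n0,n2,n5} ∩ {n0,n2,n5,n6} = {n0,n2}; idom=n2
  n8: preds {n4,n5,n7}: {n0,n2,n3,n4} ∩ {n0,n2,n5} ∩ {n0,n2,n7} = {n0,n2}; idom=n2

DF derivation:
  join n2 pred n0: · stop@n0
  join n2 pred n6: n6→n5→n2 stop@n0
  join n5 pred n2: · stop@n2
  join n5 pred n3: n3 stop@n2
  join n5 pred n4: n4→n3 stop@n2
  join n7 pred n3: n3 stop@n2
  join n7 pred n5: n5 stop@n2
  join n7 pred n6: n6→n5 stop@n2
  join n8 pred n4: n4→n3 stop@n2
  join n8 pred n5: n5 stop@n2
  join n8 pred n7: n7 stop@n2
  n0: DF=∅
  n1: DF=∅
  n2: DF={n2}
  n3: DF={n5,n7,n8}
  n4: DF={n5,n8}
  n5: DF={n2,n7,n8}
  n6: DF={n2,n7}
  n7: DF={n8}
  n8: DF=∅

DF(n4) = ["n5", "n8"]

Answer: ["n5", "n8"]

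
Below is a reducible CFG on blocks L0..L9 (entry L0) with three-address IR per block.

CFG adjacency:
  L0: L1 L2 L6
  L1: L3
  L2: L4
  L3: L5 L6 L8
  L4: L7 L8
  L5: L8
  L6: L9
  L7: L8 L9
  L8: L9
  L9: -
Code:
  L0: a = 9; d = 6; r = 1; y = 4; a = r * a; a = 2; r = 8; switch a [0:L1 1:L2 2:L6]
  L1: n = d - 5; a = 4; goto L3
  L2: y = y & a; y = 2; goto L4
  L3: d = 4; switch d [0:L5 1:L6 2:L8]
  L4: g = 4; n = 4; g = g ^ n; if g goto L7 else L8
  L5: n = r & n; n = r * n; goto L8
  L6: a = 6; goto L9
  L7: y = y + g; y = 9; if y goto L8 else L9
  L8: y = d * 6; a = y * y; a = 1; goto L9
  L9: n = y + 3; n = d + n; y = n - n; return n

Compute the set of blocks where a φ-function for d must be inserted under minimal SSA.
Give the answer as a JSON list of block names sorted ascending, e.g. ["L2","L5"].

idom tree: L1←L0 L2←L0 L3←L1 L4←L2 L5←L3 L6←L0 L7←L4 L8←L0 L9←L0
Dom∩ at merges:
  L6: preds {L0,L3}: {L0} ∩ {L0,L1,L3} = {L0}; idom=L0
  L8: preds {L3,L4,L5,L7}: {L0,L1,L3} ∩ {L0,L2,L4} ∩ {L0,L1,L3,L5} ∩ {L0,L2,L4,L7} = {L0}; idom=L0
  L9: preds {L6,L7,L8}: {L0,L6} ∩ {L0,L2,L4,L7} ∩ {L0,L8} = {L0}; idom=L0

DF walk-up:
  join L6 pred L0: · stop@L0
  join L6 pred L3: L3→L1 stop@L0
  join L8 pred L3: L3→L1 stop@L0
  join L8 pred L4: L4→L2 stop@L0
  join L8 pred L5: L5→L3→L1 stop@L0
  join L8 pred L7: L7→L4→L2 stop@L0
  join L9 pred L6: L6 stop@L0
  join L9 pred L7: L7→L4→L2 stop@L0
  join L9 pred L8: L8 stop@L0
  L0: DF=∅
  L1: DF={L6,L8}
  L2: DF={L8,L9}
  L3: DF={L6,L8}
  L4: DF={L8,L9}
  L5: DF={L8}
  L6: DF={L9}
  L7: DF={L8,L9}
  L8: DF={L9}
  L9: DF=∅

φ for d: defs {L0,L3}
  DF⁺ = {L6,L8,L9}

Answer: ["L6", "L8", "L9"]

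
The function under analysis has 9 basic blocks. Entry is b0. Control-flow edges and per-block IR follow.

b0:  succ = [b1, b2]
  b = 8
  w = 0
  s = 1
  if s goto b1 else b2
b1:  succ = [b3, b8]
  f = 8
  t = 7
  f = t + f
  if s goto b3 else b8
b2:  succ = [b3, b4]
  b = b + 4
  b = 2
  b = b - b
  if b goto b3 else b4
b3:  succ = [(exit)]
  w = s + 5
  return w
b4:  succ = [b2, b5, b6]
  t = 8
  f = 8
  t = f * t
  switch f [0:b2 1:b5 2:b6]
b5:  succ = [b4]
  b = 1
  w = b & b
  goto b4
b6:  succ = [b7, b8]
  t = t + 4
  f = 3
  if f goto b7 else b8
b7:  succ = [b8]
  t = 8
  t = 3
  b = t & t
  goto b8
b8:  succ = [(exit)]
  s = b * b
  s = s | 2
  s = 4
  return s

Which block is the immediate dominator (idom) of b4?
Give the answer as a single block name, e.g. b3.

Answer: b2

Analysis:
idom tree: b1←b0 b2←b0 b3←b0 b4←b2 b5←b4 b6←b4 b7←b6 b8←b0
Dom∩ at merges:
  b2: preds {b0,b4}: {b0} ∩ {b0,b2,b4} = {b0}; idom=b0
  b3: preds {b1,b2}: {b0,b1} ∩ {b0,b2} = {b0}; idom=b0
  b4: preds {b2,b5}: {b0,b2} ∩ {b0,b2,b4,b5} = {b0,b2}; idom=b2
  b8: preds {b1,b6,b7}: {b0,b1} ∩ {b0,b2,b4,b6} ∩ {b0,b2,b4,b6,b7} = {b0}; idom=b0

idom(b4) = b2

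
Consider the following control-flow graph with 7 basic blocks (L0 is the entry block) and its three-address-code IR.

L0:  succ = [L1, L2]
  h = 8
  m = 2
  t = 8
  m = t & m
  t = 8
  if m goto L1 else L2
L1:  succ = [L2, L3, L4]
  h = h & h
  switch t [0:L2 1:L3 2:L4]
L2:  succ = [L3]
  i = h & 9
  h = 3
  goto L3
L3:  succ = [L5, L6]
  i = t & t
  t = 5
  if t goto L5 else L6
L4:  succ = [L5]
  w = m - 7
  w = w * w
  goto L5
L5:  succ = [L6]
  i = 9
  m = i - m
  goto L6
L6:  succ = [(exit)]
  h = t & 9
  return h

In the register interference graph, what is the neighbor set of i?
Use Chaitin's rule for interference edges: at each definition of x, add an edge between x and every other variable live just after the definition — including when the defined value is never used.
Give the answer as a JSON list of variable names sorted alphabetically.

Block summaries:
  L0: {h,m,t} / ∅
  L1: {h} / {h,t}
  L2: {h,i} / {h}
  L3: {i,t} / {t}
  L4: {w} / {m}
  L5: {i,m} / {m}
  L6: {h} / {t}

Backward fixpoint:
  L0 li=∅ lo={h,m,t}
  L1 li={h,m,t} lo={h,m,t}
  L2 li={h,m,t} lo={m,t}
  L3 li={m,t} lo={m,t}
  L4 li={m,t} lo={m,t}
  L5 li={m,t} lo={t}
  L6 li={t} lo=∅

Interference:
  h↔{m,t}
  i↔{m,t}
  m↔{h,i,t,w}
  t↔{h,i,m,w}
  w↔{m,t}

N(i) = ["m", "t"]

Answer: ["m", "t"]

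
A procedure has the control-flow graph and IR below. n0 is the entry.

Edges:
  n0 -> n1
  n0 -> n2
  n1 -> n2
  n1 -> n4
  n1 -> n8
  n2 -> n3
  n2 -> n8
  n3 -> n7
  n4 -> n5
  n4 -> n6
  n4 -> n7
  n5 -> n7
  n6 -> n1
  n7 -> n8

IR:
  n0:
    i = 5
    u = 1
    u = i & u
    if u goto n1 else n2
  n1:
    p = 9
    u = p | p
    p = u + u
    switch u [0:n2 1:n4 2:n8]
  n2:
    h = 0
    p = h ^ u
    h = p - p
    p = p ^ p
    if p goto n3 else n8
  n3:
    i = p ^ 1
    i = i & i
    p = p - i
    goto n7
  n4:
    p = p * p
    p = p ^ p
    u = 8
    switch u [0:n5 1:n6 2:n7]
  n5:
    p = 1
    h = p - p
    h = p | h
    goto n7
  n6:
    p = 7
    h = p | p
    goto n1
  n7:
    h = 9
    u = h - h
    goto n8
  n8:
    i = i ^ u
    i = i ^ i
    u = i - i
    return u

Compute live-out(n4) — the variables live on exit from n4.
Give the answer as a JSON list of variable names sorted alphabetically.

def/use:
  n0 def {i,u} use ∅
  n1 def {p,u} use ∅
  n2 def {h,p} use {u}
  n3 def {i,p} use {p}
  n4 def {p,u} use {p}
  n5 def {h,p} use ∅
  n6 def {h,p} use ∅
  n7 def {h,u} use ∅
  n8 def {i,u} use {i,u}

Backward fixpoint:
  n0 li=∅ lo={i,u}
  n1 li={i} lo={i,p,u}
  n2 li={i,u} lo={i,p,u}
  n3 li={p} lo={i}
  n4 li={i,p} lo={i}
  n5 li={i} lo={i}
  n6 li={i} lo={i}
  n7 li={i} lo={i,u}
  n8 li={i,u} lo=∅

live-out(n4) = ["i"]

Answer: ["i"]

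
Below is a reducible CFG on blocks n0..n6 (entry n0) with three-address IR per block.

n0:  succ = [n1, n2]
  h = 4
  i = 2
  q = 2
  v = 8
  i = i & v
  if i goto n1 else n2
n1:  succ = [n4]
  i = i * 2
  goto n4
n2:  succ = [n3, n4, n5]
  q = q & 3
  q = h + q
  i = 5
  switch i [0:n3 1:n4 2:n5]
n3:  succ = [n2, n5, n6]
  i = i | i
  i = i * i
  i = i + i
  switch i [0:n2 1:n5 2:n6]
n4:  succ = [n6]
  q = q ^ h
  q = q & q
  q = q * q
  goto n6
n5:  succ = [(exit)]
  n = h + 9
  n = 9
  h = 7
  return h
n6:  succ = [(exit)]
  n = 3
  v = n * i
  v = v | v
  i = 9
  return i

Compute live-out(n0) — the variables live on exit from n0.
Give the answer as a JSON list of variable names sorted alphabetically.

Block summaries:
  n0: {h,i,q,v} / ∅
  n1: {i} / {i}
  n2: {i,q} / {h,q}
  n3: {i} / {i}
  n4: {q} / {h,q}
  n5: {h,n} / {h}
  n6: {i,n,v} / {i}

Backward fixpoint:
  n0 li=∅ lo={h,i,q}
  n1 li={h,i,q} lo={h,i,q}
  n2 li={h,q} lo={h,i,q}
  n3 li={h,i,q} lo={h,i,q}
  n4 li={h,i,q} lo={i}
  n5 li={h} lo=∅
  n6 li={i} lo=∅

live-out(n0) = ["h", "i", "q"]

Answer: ["h", "i", "q"]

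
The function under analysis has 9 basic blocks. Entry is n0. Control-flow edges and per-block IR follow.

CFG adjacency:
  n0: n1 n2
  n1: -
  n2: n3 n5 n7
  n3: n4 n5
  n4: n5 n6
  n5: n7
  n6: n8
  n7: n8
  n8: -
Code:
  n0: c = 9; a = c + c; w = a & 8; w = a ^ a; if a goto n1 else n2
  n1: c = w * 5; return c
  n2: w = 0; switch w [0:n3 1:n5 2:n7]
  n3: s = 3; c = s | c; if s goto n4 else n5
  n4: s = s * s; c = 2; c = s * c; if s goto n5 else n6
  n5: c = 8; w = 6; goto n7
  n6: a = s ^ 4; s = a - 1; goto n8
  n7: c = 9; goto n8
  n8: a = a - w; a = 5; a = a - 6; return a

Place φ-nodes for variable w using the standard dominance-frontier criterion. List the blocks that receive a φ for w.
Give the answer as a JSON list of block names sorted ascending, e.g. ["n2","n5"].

Answer: ["n7", "n8"]

Derivation:
idom tree: n1←n0 n2←n0 n3←n2 n4←n3 n5←n2 n6←n4 n7←n2 n8←n2
Dom∩ at merges:
  n5: preds {n2,n3,n4}: {n0,n2} ∩ {n0,n2,n3} ∩ {n0,n2,n3,n4} = {n0,n2}; idom=n2
  n7: preds {n2,n5}: {n0,n2} ∩ {n0,n2,n5} = {n0,n2}; idom=n2
  n8: preds {n6,n7}: {n0,n2,n3,n4,n6} ∩ {n0,n2,n7} = {n0,n2}; idom=n2

Frontier:
  n5←n2: walk · to n2
  n5←n3: walk n3 to n2
  n5←n4: walk n4→n3 to n2
  n7←n2: walk · to n2
  n7←n5: walk n5 to n2
  n8←n6: walk n6→n4→n3 to n2
  n8←n7: walk n7 to n2
  n0 → ∅
  n1 → ∅
  n2 → ∅
  n3 → {n5,n8}
  n4 → {n5,n8}
  n5 → {n7}
  n6 → {n8}
  n7 → {n8}
  n8 → ∅

φ for w: defs {n0,n2,n5}
  DF⁺ = {n7,n8}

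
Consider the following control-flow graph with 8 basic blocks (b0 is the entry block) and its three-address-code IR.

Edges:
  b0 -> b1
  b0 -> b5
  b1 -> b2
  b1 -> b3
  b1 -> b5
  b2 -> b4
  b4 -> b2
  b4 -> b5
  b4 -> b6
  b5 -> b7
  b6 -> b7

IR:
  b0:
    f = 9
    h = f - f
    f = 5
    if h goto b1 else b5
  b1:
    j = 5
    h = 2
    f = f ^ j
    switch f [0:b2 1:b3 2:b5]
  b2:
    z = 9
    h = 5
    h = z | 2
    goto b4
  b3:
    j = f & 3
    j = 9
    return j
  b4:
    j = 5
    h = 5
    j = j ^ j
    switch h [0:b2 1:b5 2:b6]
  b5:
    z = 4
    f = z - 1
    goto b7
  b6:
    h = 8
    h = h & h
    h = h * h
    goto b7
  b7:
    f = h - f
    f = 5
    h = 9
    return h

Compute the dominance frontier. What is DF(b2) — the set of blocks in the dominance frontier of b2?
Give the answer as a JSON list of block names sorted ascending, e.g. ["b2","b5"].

idom tree: b1←b0 b2←b1 b3←b1 b4←b2 b5←b0 b6←b4 b7←b0
Dom at joins:
  b2: preds {b1,b4}: {b0,b1} ∩ {b0,b1,b2,b4} = {b0,b1}; idom=b1
  b5: preds {b0,b1,b4}: {b0} ∩ {b0,b1} ∩ {b0,b1,b2,b4} = {b0}; idom=b0
  b7: preds {b5,b6}: {b0,b5} ∩ {b0,b1,b2,b4,b6} = {b0}; idom=b0

Frontier:
  join b2 pred b1: · stop@b1
  join b2 pred b4: b4→b2 stop@b1
  join b5 pred b0: · stop@b0
  join b5 pred b1: b1 stop@b0
  join b5 pred b4: b4→b2→b1 stop@b0
  join b7 pred b5: b5 stop@b0
  join b7 pred b6: b6→b4→b2→b1 stop@b0
  b0 → ∅
  b1 → {b5,b7}
  b2 → {b2,b5,b7}
  b3 → ∅
  b4 → {b2,b5,b7}
  b5 → {b7}
  b6 → {b7}
  b7 → ∅

DF(b2) = ["b2", "b5", "b7"]

Answer: ["b2", "b5", "b7"]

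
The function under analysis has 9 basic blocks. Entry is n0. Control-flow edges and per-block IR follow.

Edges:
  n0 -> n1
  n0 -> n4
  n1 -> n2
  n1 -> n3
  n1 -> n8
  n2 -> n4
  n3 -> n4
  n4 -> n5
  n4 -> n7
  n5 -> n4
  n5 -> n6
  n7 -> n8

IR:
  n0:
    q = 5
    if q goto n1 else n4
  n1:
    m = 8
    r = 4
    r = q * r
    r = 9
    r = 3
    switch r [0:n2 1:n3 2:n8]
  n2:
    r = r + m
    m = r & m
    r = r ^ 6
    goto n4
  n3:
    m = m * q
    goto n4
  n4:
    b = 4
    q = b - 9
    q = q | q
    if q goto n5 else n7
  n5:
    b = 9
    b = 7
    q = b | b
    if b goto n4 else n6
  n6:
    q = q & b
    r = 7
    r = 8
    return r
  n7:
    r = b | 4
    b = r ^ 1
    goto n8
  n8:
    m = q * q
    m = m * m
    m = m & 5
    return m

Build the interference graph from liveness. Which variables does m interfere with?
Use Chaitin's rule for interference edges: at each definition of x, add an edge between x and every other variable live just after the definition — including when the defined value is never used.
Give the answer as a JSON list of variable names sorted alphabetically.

Block summaries:
  n0 def {q} use ∅
  n1 def {m,r} use {q}
  n2 def {m,r} use {m,r}
  n3 def {m} use {m,q}
  n4 def {b,q} use ∅
  n5 def {b,q} use ∅
  n6 def {q,r} use {b,q}
  n7 def {b,r} use {b}
  n8 def {m} use {q}

Backward fixpoint:
  n0: in=∅ out={q}
  n1: in={q} out={m,q,r}
  n2: in={m,r} out=∅
  n3: in={m,q} out=∅
  n4: in=∅ out={b,q}
  n5: in=∅ out={b,q}
  n6: in={b,q} out=∅
  n7: in={b,q} out={q}
  n8: in={q} out=∅

Interference:
  b: {q}
  m: {q,r}
  q: {b,m,r}
  r: {m,q}

N(m) = ["q", "r"]

Answer: ["q", "r"]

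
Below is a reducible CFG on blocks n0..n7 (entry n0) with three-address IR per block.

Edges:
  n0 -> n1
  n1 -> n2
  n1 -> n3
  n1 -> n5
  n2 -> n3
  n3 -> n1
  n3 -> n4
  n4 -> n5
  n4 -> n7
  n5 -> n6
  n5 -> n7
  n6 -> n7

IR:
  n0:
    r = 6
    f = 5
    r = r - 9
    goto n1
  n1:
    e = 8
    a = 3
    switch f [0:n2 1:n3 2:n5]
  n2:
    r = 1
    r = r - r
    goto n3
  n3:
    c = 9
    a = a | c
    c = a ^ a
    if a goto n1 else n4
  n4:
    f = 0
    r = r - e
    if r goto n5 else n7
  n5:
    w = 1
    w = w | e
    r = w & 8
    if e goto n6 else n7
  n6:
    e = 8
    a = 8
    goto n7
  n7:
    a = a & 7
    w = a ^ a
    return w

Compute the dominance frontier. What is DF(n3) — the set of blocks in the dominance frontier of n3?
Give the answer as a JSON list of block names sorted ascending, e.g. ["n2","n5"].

Answer: ["n1", "n5", "n7"]

Working:
idom tree: n1←n0 n2←n1 n3←n1 n4←n3 n5←n1 n6←n5 n7←n1
Dom at joins:
  n1: preds {n0,n3}: {n0} ∩ {n0,n1,n3} = {n0}; idom=n0
  n3: preds {n1,n2}: {n0,n1} ∩ {n0,n1,n2} = {n0,n1}; idom=n1
  n5: preds {n1,n4}: {n0,n1} ∩ {n0,n1,n3,n4} = {n0,n1}; idom=n1
  n7: preds {n4,n5,n6}: {n0,n1,n3,n4} ∩ {n0,n1,n5} ∩ {n0,n1,n5,n6} = {n0,n1}; idom=n1

DF walk-up:
  n1←n0: walk · to n0
  n1←n3: walk n3→n1 to n0
  n3←n1: walk · to n1
  n3←n2: walk n2 to n1
  n5←n1: walk · to n1
  n5←n4: walk n4→n3 to n1
  n7←n4: walk n4→n3 to n1
  n7←n5: walk n5 to n1
  n7←n6: walk n6→n5 to n1
  n0: DF=∅
  n1: DF={n1}
  n2: DF={n3}
  n3: DF={n1,n5,n7}
  n4: DF={n5,n7}
  n5: DF={n7}
  n6: DF={n7}
  n7: DF=∅

DF(n3) = ["n1", "n5", "n7"]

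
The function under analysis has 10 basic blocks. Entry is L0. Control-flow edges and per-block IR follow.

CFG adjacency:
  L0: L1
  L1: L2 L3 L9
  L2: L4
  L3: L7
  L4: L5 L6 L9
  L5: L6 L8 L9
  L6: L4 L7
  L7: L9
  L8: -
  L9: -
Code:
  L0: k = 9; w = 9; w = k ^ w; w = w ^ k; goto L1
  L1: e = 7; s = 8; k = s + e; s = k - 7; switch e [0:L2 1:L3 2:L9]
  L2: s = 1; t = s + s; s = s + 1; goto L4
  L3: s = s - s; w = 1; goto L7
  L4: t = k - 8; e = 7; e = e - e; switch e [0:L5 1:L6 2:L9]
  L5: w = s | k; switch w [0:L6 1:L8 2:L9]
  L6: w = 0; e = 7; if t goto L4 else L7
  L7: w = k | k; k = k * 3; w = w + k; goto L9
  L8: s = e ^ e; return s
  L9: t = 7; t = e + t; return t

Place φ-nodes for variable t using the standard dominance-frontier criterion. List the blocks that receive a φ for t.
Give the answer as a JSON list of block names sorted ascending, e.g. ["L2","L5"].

idom tree: L1←L0 L2←L1 L3←L1 L4←L2 L5←L4 L6←L4 L7←L1 L8←L5 L9←L1
Join-block Dom:
  L4: preds {L2,L6}: {L0,L1,L2} ∩ {L0,L1,L2,L4,L6} = {L0,L1,L2}; idom=L2
  L6: preds {L4,L5}: {L0,L1,L2,L4} ∩ {L0,L1,L2,L4,L5} = {L0,L1,L2,L4}; idom=L4
  L7: preds {L3,L6}: {L0,L1,L3} ∩ {L0,L1,L2,L4,L6} = {L0,L1}; idom=L1
  L9: preds {L1,L4,L5,L7}: {L0,L1} ∩ {L0,L1,L2,L4} ∩ {L0,L1,L2,L4,L5} ∩ {L0,L1,L7} = {L0,L1}; idom=L1

DF derivation:
  L4←L2: walk · to L2
  L4←L6: walk L6→L4 to L2
  L6←L4: walk · to L4
  L6←L5: walk L5 to L4
  L7←L3: walk L3 to L1
  L7←L6: walk L6→L4→L2 to L1
  L9←L1: walk · to L1
  L9←L4: walk L4→L2 to L1
  L9←L5: walk L5→L4→L2 to L1
  L9←L7: walk L7 to L1
  L0: DF=∅
  L1: DF=∅
  L2: DF={L7,L9}
  L3: DF={L7}
  L4: DF={L4,L7,L9}
  L5: DF={L6,L9}
  L6: DF={L4,L7}
  L7: DF={L9}
  L8: DF=∅
  L9: DF=∅

φ for t: defs {L2,L4,L9}
  DF⁺ = {L4,L7,L9}

Answer: ["L4", "L7", "L9"]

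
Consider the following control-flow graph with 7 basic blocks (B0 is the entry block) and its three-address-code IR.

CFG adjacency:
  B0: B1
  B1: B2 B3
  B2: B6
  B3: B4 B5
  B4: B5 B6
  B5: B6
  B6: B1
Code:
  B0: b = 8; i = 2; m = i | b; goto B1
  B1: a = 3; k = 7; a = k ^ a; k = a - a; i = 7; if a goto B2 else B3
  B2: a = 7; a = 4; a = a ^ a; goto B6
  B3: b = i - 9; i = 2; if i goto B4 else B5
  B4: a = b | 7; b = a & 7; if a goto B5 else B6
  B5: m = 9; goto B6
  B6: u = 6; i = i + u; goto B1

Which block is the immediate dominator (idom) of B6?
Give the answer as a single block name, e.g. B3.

Answer: B1

Analysis:
idom tree: B1←B0 B2←B1 B3←B1 B4←B3 B5←B3 B6←B1
Dom∩ at merges:
  B1: preds {B0,B6}: {B0} ∩ {B0,B1,B6} = {B0}; idom=B0
  B5: preds {B3,B4}: {B0,B1,B3} ∩ {B0,B1,B3,B4} = {B0,B1,B3}; idom=B3
  B6: preds {B2,B4,B5}: {B0,B1,B2} ∩ {B0,B1,B3,B4} ∩ {B0,B1,B3,B5} = {B0,B1}; idom=B1

idom(B6) = B1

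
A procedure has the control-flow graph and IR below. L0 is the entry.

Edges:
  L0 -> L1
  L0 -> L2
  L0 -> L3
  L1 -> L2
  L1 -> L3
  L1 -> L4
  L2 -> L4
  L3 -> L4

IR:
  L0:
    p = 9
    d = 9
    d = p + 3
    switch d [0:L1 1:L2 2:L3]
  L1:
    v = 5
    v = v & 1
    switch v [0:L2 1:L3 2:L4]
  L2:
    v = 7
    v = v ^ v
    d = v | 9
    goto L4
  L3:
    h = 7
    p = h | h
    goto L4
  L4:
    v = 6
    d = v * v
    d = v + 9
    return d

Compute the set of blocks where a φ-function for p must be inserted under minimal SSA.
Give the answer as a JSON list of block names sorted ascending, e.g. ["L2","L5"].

Answer: ["L4"]

Working:
idom tree: L1←L0 L2←L0 L3←L0 L4←L0
Dom∩ at merges:
  L2: preds {L0,L1}: {L0} ∩ {L0,L1} = {L0}; idom=L0
  L3: preds {L0,L1}: {L0} ∩ {L0,L1} = {L0}; idom=L0
  L4: preds {L1,L2,L3}: {L0,L1} ∩ {L0,L2} ∩ {L0,L3} = {L0}; idom=L0

DF derivation:
  L2←L0: walk · to L0
  L2←L1: walk L1 to L0
  L3←L0: walk · to L0
  L3←L1: walk L1 to L0
  L4←L1: walk L1 to L0
  L4←L2: walk L2 to L0
  L4←L3: walk L3 to L0
  L0 → ∅
  L1 → {L2,L3,L4}
  L2 → {L4}
  L3 → {L4}
  L4 → ∅

φ for p: defs {L0,L3}
  DF⁺ = {L4}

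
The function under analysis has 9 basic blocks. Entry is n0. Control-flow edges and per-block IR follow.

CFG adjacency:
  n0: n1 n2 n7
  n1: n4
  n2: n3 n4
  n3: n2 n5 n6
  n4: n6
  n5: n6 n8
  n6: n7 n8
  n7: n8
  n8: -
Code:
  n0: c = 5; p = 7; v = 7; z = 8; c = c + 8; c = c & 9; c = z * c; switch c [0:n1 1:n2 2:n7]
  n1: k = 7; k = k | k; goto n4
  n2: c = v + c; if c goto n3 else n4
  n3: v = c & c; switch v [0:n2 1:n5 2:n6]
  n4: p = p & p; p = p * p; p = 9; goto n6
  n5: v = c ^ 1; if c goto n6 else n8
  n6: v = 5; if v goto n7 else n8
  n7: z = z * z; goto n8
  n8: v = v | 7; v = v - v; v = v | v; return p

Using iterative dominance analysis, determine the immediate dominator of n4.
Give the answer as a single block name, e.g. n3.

idom tree: n1←n0 n2←n0 n3←n2 n4←n0 n5←n3 n6←n0 n7←n0 n8←n0
Join-block Dom:
  n2: preds {n0,n3}: {n0} ∩ {n0,n2,n3} = {n0}; idom=n0
  n4: preds {n1,n2}: {n0,n1} ∩ {n0,n2} = {n0}; idom=n0
  n6: preds {n3,n4,n5}: {n0,n2,n3} ∩ {n0,n4} ∩ {n0,n2,n3,n5} = {n0}; idom=n0
  n7: preds {n0,n6}: {n0} ∩ {n0,n6} = {n0}; idom=n0
  n8: preds {n5,n6,n7}: {n0,n2,n3,n5} ∩ {n0,n6} ∩ {n0,n7} = {n0}; idom=n0

idom(n4) = n0

Answer: n0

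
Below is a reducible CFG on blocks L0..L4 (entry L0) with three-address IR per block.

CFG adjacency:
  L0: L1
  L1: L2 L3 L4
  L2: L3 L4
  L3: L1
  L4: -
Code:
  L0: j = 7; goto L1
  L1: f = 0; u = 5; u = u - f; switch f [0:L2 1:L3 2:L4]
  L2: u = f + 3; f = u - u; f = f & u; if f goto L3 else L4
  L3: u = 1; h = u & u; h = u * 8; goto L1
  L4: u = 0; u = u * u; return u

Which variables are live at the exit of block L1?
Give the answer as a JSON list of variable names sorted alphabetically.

Block summaries:
  L0: {j} / ∅
  L1: {f,u} / ∅
  L2: {f,u} / {f}
  L3: {h,u} / ∅
  L4: {u} / ∅

Backward fixpoint:
  L0: in=∅ out=∅
  L1: in=∅ out={f}
  L2: in={f} out=∅
  L3: in=∅ out=∅
  L4: in=∅ out=∅

live-out(L1) = ["f"]

Answer: ["f"]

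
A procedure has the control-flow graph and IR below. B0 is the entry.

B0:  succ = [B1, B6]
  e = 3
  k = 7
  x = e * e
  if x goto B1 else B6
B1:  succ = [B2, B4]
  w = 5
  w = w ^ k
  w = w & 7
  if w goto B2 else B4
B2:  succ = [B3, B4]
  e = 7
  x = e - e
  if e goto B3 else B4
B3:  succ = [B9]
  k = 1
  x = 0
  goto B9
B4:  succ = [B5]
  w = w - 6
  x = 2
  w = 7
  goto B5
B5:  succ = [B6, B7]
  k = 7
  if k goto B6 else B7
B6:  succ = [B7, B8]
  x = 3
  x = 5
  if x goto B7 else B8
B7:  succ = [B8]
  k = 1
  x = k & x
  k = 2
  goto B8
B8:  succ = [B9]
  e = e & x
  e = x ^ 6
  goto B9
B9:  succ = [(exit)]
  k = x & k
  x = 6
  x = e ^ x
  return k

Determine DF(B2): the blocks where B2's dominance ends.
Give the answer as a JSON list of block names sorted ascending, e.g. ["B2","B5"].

idom tree: B1←B0 B2←B1 B3←B2 B4←B1 B5←B4 B6←B0 B7←B0 B8←B0 B9←B0
Dom at joins:
  B4: preds {B1,B2}: {B0,B1} ∩ {B0,B1,B2} = {B0,B1}; idom=B1
  B6: preds {B0,B5}: {B0} ∩ {B0,B1,B4,B5} = {B0}; idom=B0
  B7: preds {B5,B6}: {B0,B1,B4,B5} ∩ {B0,B6} = {B0}; idom=B0
  B8: preds {B6,B7}: {B0,B6} ∩ {B0,B7} = {B0}; idom=B0
  B9: preds {B3,B8}: {B0,B1,B2,B3} ∩ {B0,B8} = {B0}; idom=B0

DF derivation:
  B4←B1: walk · to B1
  B4←B2: walk B2 to B1
  B6←B0: walk · to B0
  B6←B5: walk B5→B4→B1 to B0
  B7←B5: walk B5→B4→B1 to B0
  B7←B6: walk B6 to B0
  B8←B6: walk B6 to B0
  B8←B7: walk B7 to B0
  B9←B3: walk B3→B2→B1 to B0
  B9←B8: walk B8 to B0
  B0 → ∅
  B1 → {B6,B7,B9}
  B2 → {B4,B9}
  B3 → {B9}
  B4 → {B6,B7}
  B5 → {B6,B7}
  B6 → {B7,B8}
  B7 → {B8}
  B8 → {B9}
  B9 → ∅

DF(B2) = ["B4", "B9"]

Answer: ["B4", "B9"]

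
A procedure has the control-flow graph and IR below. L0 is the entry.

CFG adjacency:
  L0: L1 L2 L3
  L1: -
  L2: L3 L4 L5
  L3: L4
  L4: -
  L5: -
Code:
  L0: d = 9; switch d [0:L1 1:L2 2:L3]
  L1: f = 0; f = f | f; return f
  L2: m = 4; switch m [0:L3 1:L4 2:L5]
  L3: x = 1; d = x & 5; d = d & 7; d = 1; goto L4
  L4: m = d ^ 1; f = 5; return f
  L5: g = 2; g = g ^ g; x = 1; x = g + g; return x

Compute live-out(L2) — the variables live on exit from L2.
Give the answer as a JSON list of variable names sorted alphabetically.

Answer: ["d"]

Analysis:
Block summaries:
  L0 def {d} use ∅
  L1 def {f} use ∅
  L2 def {m} use ∅
  L3 def {d,x} use ∅
  L4 def {f,m} use {d}
  L5 def {g,x} use ∅

Live sets:
  L0 li=∅ lo={d}
  L1 li=∅ lo=∅
  L2 li={d} lo={d}
  L3 li=∅ lo={d}
  L4 li={d} lo=∅
  L5 li=∅ lo=∅

live-out(L2) = ["d"]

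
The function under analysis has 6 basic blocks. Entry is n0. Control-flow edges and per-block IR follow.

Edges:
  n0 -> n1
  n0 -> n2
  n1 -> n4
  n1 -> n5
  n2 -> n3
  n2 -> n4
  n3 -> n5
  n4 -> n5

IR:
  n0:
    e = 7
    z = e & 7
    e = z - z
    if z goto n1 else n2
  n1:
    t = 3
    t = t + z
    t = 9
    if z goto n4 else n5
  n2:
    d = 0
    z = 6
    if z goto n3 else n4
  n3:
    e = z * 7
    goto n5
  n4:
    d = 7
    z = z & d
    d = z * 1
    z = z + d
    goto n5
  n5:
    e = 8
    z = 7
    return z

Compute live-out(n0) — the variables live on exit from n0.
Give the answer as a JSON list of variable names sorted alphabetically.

def/use:
  n0 def {e,z} use ∅
  n1 def {t} use {z}
  n2 def {d,z} use ∅
  n3 def {e} use {z}
  n4 def {d,z} use {z}
  n5 def {e,z} use ∅

Backward fixpoint:
  live n0: ∅→{z}
  live n1: {z}→{z}
  live n2: ∅→{z}
  live n3: {z}→∅
  live n4: {z}→∅
  live n5: ∅→∅

live-out(n0) = ["z"]

Answer: ["z"]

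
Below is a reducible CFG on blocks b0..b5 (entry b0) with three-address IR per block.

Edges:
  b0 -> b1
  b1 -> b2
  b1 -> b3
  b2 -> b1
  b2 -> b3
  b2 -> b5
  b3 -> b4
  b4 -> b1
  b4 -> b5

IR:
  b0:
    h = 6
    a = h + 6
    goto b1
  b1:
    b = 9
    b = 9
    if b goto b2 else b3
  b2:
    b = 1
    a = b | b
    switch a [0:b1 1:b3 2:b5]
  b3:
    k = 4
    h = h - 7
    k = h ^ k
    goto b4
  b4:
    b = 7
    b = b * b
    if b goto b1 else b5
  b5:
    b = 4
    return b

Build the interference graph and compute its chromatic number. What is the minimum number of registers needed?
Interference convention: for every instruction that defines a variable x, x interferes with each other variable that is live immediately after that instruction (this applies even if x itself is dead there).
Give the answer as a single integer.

Answer: 2

Derivation:
Block summaries:
  b0: {a,h} / ∅
  b1: {b} / ∅
  b2: {a,b} / ∅
  b3: {h,k} / {h}
  b4: {b} / ∅
  b5: {b} / ∅

Live sets:
  live b0: ∅→{h}
  live b1: {h}→{h}
  live b2: {h}→{h}
  live b3: {h}→{h}
  live b4: {h}→{h}
  live b5: ∅→∅

Interfere edges:
  a: {h}
  b: {h}
  h: {a,b,k}
  k: {h}

Registers:
  clique {a,h} ⇒ need ≥ 2
  assign a→c1 b→c1 h→c0 k→c1 — no edge inside a register ⇒ χ ≤ 2
  χ = 2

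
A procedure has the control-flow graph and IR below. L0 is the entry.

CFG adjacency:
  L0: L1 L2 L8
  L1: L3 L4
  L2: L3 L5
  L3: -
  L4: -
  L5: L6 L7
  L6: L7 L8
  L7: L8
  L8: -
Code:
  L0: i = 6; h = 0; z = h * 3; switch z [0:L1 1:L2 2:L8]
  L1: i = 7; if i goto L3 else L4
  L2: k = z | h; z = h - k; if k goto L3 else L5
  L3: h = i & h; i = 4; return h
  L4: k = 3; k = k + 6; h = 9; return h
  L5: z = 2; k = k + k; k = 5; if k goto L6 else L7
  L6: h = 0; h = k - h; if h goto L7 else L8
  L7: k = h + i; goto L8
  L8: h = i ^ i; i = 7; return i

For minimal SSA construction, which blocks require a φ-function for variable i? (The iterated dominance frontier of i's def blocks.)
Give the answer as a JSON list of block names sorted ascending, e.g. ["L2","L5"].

idom tree: L1←L0 L2←L0 L3←L0 L4←L1 L5←L2 L6←L5 L7←L5 L8←L0
Dom∩ at merges:
  L3: preds {L1,L2}: {L0,L1} ∩ {L0,L2} = {L0}; idom=L0
  L7: preds {L5,L6}: {L0,L2,L5} ∩ {L0,L2,L5,L6} = {L0,L2,L5}; idom=L5
  L8: preds {L0,L6,L7}: {L0} ∩ {L0,L2,L5,L6} ∩ {L0,L2,L5,L7} = {L0}; idom=L0

Frontier:
  L3←L1: walk L1 to L0
  L3←L2: walk L2 to L0
  L7←L5: walk · to L5
  L7←L6: walk L6 to L5
  L8←L0: walk · to L0
  L8←L6: walk L6→L5→L2 to L0
  L8←L7: walk L7→L5→L2 to L0
  L0 → ∅
  L1 → {L3}
  L2 → {L3,L8}
  L3 → ∅
  L4 → ∅
  L5 → {L8}
  L6 → {L7,L8}
  L7 → {L8}
  L8 → ∅

φ for i: defs {L0,L1,L3,L8}
  DF⁺ = {L3}

Answer: ["L3"]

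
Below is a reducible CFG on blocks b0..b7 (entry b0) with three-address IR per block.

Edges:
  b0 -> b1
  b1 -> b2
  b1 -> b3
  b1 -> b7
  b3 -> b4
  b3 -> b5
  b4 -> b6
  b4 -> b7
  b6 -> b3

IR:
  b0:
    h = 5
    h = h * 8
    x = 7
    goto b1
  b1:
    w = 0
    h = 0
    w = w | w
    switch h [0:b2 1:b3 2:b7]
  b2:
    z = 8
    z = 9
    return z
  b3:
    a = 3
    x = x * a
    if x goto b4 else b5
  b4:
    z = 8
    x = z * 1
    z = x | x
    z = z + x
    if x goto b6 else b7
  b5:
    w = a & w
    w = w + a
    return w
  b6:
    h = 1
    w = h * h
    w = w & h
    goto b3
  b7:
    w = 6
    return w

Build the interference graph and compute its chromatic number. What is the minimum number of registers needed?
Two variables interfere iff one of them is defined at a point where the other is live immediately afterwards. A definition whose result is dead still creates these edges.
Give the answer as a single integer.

Block summaries:
  b0: {h,x} / ∅
  b1: {h,w} / ∅
  b2: {z} / ∅
  b3: {a,x} / {x}
  b4: {x,z} / ∅
  b5: {w} / {a,w}
  b6: {h,w} / ∅
  b7: {w} / ∅

Backward fixpoint:
  b0 li=∅ lo={x}
  b1 li={x} lo={w,x}
  b2 li=∅ lo=∅
  b3 li={w,x} lo={a,w}
  b4 li=∅ lo={x}
  b5 li={a,w} lo=∅
  b6 li={x} lo={w,x}
  b7 li=∅ lo=∅

Interfere edges:
  a — {w,x}
  h — {w,x}
  w — {a,h,x}
  x — {a,h,w,z}
  z — {x}

Registers:
  lower bound: {a,w,x} mutually conflict ⇒ χ ≥ 3
  3-colouring: c0={x}  c1={w,z}  c2={a,h}
  χ = 3

Answer: 3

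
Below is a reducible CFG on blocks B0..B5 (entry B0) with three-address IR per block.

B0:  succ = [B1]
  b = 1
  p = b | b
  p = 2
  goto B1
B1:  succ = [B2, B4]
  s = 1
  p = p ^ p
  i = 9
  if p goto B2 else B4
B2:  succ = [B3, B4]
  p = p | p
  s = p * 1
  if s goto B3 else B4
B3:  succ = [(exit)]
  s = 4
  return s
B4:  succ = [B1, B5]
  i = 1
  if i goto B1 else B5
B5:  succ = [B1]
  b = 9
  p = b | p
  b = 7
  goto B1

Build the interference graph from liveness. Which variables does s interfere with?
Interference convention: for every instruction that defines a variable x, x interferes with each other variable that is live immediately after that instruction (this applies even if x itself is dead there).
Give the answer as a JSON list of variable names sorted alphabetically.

def/use:
  B0: {b,p} / ∅
  B1: {i,p,s} / {p}
  B2: {p,s} / {p}
  B3: {s} / ∅
  B4: {i} / ∅
  B5: {b,p} / {p}

Backward fixpoint:
  B0: in=∅ out={p}
  B1: in={p} out={p}
  B2: in={p} out={p}
  B3: in=∅ out=∅
  B4: in={p} out={p}
  B5: in={p} out={p}

Interfere edges:
  b — {p}
  i — {p}
  p — {b,i,s}
  s — {p}

N(s) = ["p"]

Answer: ["p"]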